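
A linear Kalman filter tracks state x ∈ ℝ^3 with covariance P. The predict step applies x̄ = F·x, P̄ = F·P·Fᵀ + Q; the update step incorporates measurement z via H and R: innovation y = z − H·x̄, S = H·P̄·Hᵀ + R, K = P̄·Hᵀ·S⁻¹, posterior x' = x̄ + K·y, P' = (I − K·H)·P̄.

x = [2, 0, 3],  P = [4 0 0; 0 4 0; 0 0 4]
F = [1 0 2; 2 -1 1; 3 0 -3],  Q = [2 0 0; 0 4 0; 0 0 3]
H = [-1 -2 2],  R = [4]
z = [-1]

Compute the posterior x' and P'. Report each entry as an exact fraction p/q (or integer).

x' = [763/227, 941/227, 1182/227]
P' = [1952/227 1760/227 2658/227; 1760/227 5204/227 6036/227; 2658/227 6036/227 7503/227]

x̄ = F·x = [8, 7, -3]
P̄ = F·P·Fᵀ + Q = [22 16 -12; 16 28 12; -12 12 75]
y = z − H·x̄ = [27]
S = H·P̄·Hᵀ + R = [454]
K = P̄·Hᵀ·S⁻¹ = [-39/227; -24/227; 69/227]
x' = x̄ + K·y = [763/227, 941/227, 1182/227]
P' = (I − K·H)·P̄ = [1952/227 1760/227 2658/227; 1760/227 5204/227 6036/227; 2658/227 6036/227 7503/227]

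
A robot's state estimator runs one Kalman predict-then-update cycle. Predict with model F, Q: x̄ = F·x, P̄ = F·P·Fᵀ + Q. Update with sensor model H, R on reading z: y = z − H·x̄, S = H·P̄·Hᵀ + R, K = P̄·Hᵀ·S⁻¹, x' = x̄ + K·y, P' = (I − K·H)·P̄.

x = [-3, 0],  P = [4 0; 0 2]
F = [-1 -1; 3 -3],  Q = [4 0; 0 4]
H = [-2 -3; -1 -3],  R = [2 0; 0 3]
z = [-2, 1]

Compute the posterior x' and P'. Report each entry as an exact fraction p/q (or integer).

x̄ = F·x = [3, -9]
P̄ = F·P·Fᵀ + Q = [10 -6; -6 58]
y = z − H·x̄ = [-23, -23]
S = H·P̄·Hᵀ + R = [492 488; 488 499]
K = P̄·Hᵀ·S⁻¹ = [-2451/3682 1228/1841; 573/3682 -900/1841]
x' = x̄ + K·y = [10931/3682, -4917/3682]
P' = (I − K·H)·P̄ = [6135/1841 -3273/1841; -3273/1841 1991/1841]

x' = [10931/3682, -4917/3682]
P' = [6135/1841 -3273/1841; -3273/1841 1991/1841]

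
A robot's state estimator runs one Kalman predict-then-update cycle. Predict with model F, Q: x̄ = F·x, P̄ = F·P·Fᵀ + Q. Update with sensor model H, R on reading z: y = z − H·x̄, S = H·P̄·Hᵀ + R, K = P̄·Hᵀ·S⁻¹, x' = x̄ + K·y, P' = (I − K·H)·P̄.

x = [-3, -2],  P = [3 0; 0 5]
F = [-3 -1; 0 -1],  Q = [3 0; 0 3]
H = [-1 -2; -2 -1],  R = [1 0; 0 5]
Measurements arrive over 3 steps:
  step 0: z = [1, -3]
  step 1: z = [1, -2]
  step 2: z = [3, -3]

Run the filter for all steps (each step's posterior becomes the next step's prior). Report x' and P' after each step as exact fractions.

step 0: x̄ = F·x = [11, 2]
step 0: P̄ = F·P·Fᵀ + Q = [35 5; 5 8]
step 0: y = z − H·x̄ = [16, 21]
step 0: S = H·P̄·Hᵀ + R = [88 111; 111 173]
step 0: K = P̄·Hᵀ·S⁻¹ = [540/2903 -1605/2903; -1635/2903 747/2903]
step 0: x' = x̄ + K·y = [6868/2903, -4667/2903]
step 0: P' = (I − K·H)·P̄ = [5530/2903 -3035/2903; -3035/2903 2335/2903]
step 1: x̄ = F·x = [-15937/2903, 4667/2903]
step 1: P̄ = F·P·Fᵀ + Q = [42604/2903 -6770/2903; -6770/2903 11044/2903]
step 1: y = z − H·x̄ = [-3700/2903, -33013/2903]
step 1: S = H·P̄·Hᵀ + R = [62603/2903 73446/2903; 73446/2903 168895/2903]
step 1: K = P̄·Hᵀ·S⁻¹ = [293556/1784023 -956190/1784023; -954342/1784023 441372/1784023]
step 1: x' = x̄ + K·y = [705673/1784023, -934865/1784023]
step 1: P' = (I − K·H)·P̄ = [3285152/1784023 -1789354/1784023; -1789354/1784023 1371848/1784023]
step 2: x̄ = F·x = [-1182154/1784023, 934865/1784023]
step 2: P̄ = F·P·Fᵀ + Q = [25554161/1784023 -3996214/1784023; -3996214/1784023 6723917/1784023]
step 2: y = z − H·x̄ = [6039645/1784023, -6781512/1784023]
step 2: S = H·P̄·Hᵀ + R = [38248996/1784023 44575086/1784023; 44575086/1784023 101875820/1784023]
step 2: K = P̄·Hᵀ·S⁻¹ = [43568709/267612797 -285639555/535225594; -285712551/535225594 65838003/267612797]
step 2: x' = x̄ + K·y = [513061789/267612797, -1187317159/535225594]
step 2: P' = (I − K·H)·P̄ = [490588828/267612797 -534157537/535225594; -534157537/535225594 204967522/267612797]

step 0: x' = [6868/2903, -4667/2903], P' = [5530/2903 -3035/2903; -3035/2903 2335/2903]
step 1: x' = [705673/1784023, -934865/1784023], P' = [3285152/1784023 -1789354/1784023; -1789354/1784023 1371848/1784023]
step 2: x' = [513061789/267612797, -1187317159/535225594], P' = [490588828/267612797 -534157537/535225594; -534157537/535225594 204967522/267612797]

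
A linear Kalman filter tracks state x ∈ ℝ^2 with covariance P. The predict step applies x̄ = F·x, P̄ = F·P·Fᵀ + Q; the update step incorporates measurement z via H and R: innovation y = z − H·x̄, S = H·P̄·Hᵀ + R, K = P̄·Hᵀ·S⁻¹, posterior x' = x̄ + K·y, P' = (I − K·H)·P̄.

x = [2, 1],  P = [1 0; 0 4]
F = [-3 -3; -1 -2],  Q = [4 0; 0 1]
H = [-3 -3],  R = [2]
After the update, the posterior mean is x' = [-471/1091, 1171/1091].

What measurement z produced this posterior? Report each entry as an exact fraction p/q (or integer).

z = [-2]

x̄ = F·x = [-9, -4]
P̄ = F·P·Fᵀ + Q = [49 27; 27 18]
S = H·P̄·Hᵀ + R = [1091]
K = P̄·Hᵀ·S⁻¹ = [-228/1091; -135/1091]
x' − x̄ = [9348/1091, 5535/1091] = K·y
y = (KᵀK)⁻¹·Kᵀ·(x' − x̄) = [-41]
z = y + H·x̄ = [-41] + [39] = [-2]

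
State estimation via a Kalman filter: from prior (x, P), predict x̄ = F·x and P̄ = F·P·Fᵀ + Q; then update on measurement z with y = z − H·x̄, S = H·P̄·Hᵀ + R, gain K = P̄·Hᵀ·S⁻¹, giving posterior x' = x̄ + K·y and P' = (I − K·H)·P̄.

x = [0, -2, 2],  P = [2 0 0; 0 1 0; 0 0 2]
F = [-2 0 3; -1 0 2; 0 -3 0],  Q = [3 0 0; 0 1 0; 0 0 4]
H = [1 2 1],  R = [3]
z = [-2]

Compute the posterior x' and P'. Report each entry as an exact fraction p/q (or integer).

x' = [-424/153, -224/153, 632/153]
P' = [716/153 130/153 -793/153; 130/153 239/153 -494/153; -793/153 -494/153 1820/153]

x̄ = F·x = [6, 4, 6]
P̄ = F·P·Fᵀ + Q = [29 16 0; 16 11 0; 0 0 13]
y = z − H·x̄ = [-22]
S = H·P̄·Hᵀ + R = [153]
K = P̄·Hᵀ·S⁻¹ = [61/153; 38/153; 13/153]
x' = x̄ + K·y = [-424/153, -224/153, 632/153]
P' = (I − K·H)·P̄ = [716/153 130/153 -793/153; 130/153 239/153 -494/153; -793/153 -494/153 1820/153]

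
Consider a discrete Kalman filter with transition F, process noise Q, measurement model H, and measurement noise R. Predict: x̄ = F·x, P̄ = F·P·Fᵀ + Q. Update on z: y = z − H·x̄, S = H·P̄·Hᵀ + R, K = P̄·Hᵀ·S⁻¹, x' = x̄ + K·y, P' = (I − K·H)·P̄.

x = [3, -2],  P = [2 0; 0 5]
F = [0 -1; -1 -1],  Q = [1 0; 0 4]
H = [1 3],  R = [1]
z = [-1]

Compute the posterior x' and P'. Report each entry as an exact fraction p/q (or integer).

x̄ = F·x = [2, -1]
P̄ = F·P·Fᵀ + Q = [6 5; 5 11]
y = z − H·x̄ = [0]
S = H·P̄·Hᵀ + R = [136]
K = P̄·Hᵀ·S⁻¹ = [21/136; 19/68]
x' = x̄ + K·y = [2, -1]
P' = (I − K·H)·P̄ = [375/136 -59/68; -59/68 13/34]

x' = [2, -1]
P' = [375/136 -59/68; -59/68 13/34]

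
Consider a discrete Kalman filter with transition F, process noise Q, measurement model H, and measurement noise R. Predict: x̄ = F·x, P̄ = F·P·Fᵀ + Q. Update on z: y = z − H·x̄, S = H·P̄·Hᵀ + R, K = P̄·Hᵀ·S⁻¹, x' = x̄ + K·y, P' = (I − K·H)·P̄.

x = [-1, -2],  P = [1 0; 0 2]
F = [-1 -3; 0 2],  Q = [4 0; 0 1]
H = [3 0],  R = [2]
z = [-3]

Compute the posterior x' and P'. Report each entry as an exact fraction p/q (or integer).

x̄ = F·x = [7, -4]
P̄ = F·P·Fᵀ + Q = [23 -12; -12 9]
y = z − H·x̄ = [-24]
S = H·P̄·Hᵀ + R = [209]
K = P̄·Hᵀ·S⁻¹ = [69/209; -36/209]
x' = x̄ + K·y = [-193/209, 28/209]
P' = (I − K·H)·P̄ = [46/209 -24/209; -24/209 585/209]

x' = [-193/209, 28/209]
P' = [46/209 -24/209; -24/209 585/209]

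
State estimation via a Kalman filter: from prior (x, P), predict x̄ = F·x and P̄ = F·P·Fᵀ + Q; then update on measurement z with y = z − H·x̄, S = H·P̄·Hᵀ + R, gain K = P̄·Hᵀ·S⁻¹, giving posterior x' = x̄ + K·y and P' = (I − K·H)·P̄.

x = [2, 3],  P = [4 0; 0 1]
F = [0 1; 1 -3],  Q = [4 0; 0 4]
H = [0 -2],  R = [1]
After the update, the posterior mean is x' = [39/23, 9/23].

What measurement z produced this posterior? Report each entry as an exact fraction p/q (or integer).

z = [-1]

x̄ = F·x = [3, -7]
P̄ = F·P·Fᵀ + Q = [5 -3; -3 17]
S = H·P̄·Hᵀ + R = [69]
K = P̄·Hᵀ·S⁻¹ = [2/23; -34/69]
x' − x̄ = [-30/23, 170/23] = K·y
y = (KᵀK)⁻¹·Kᵀ·(x' − x̄) = [-15]
z = y + H·x̄ = [-15] + [14] = [-1]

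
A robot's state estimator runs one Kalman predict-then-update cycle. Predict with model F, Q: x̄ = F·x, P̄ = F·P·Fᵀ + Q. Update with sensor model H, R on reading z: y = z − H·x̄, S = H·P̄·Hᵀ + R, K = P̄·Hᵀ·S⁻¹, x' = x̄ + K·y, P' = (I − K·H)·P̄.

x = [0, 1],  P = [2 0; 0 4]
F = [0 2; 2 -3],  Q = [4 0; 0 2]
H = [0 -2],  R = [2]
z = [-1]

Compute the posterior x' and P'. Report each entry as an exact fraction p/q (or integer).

x̄ = F·x = [2, -3]
P̄ = F·P·Fᵀ + Q = [20 -24; -24 46]
y = z − H·x̄ = [-7]
S = H·P̄·Hᵀ + R = [186]
K = P̄·Hᵀ·S⁻¹ = [8/31; -46/93]
x' = x̄ + K·y = [6/31, 43/93]
P' = (I − K·H)·P̄ = [236/31 -8/31; -8/31 46/93]

x' = [6/31, 43/93]
P' = [236/31 -8/31; -8/31 46/93]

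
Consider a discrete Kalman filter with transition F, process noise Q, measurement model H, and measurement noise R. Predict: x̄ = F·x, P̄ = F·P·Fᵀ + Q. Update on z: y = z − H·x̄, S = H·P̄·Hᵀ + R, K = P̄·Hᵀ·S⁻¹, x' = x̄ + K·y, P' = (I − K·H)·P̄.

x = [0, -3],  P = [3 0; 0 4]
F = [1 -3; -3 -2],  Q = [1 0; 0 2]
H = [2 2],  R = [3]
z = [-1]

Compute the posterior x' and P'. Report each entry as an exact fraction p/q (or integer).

x' = [757/463, -942/463]
P' = [6420/463 -6255/463; -6255/463 6435/463]

x̄ = F·x = [9, 6]
P̄ = F·P·Fᵀ + Q = [40 15; 15 45]
y = z − H·x̄ = [-31]
S = H·P̄·Hᵀ + R = [463]
K = P̄·Hᵀ·S⁻¹ = [110/463; 120/463]
x' = x̄ + K·y = [757/463, -942/463]
P' = (I − K·H)·P̄ = [6420/463 -6255/463; -6255/463 6435/463]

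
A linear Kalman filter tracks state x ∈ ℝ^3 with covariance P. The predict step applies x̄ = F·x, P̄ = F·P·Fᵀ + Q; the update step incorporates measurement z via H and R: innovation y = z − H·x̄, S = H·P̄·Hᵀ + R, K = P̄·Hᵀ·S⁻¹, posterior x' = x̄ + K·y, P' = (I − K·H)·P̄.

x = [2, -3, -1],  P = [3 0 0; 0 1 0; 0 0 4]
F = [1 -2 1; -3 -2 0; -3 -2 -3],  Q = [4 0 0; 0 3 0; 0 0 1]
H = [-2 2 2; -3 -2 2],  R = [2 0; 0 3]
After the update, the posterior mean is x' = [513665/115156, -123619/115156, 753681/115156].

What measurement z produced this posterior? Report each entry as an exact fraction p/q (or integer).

z = [2, 2]

x̄ = F·x = [7, 0, 3]
P̄ = F·P·Fᵀ + Q = [15 -5 -17; -5 34 31; -17 31 68]
S = H·P̄·Hᵀ + R = [894 406; 406 442]
K = P̄·Hᵀ·S⁻¹ = [-2347/115156 -15821/115156; 29113/115156 -24397/115156; 25897/115156 8779/115156]
x' − x̄ = [-292427/115156, -123619/115156, 408213/115156] = K·y
y = (KᵀK)⁻¹·Kᵀ·(x' − x̄) = [10, 17]
z = y + H·x̄ = [10, 17] + [-8, -15] = [2, 2]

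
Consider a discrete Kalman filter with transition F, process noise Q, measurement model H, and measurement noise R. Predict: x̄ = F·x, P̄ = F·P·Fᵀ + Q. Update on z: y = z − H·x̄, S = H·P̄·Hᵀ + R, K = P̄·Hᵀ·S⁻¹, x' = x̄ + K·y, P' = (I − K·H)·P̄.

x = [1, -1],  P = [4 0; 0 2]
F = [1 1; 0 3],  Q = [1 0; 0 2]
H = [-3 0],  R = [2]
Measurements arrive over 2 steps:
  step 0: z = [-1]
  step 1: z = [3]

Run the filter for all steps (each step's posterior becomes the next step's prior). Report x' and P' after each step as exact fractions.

step 0: x̄ = F·x = [0, -3]
step 0: P̄ = F·P·Fᵀ + Q = [7 6; 6 20]
step 0: y = z − H·x̄ = [-1]
step 0: S = H·P̄·Hᵀ + R = [65]
step 0: K = P̄·Hᵀ·S⁻¹ = [-21/65; -18/65]
step 0: x' = x̄ + K·y = [21/65, -177/65]
step 0: P' = (I − K·H)·P̄ = [14/65 12/65; 12/65 976/65]
step 1: x̄ = F·x = [-12/5, -531/65]
step 1: P̄ = F·P·Fᵀ + Q = [83/5 228/5; 228/5 8914/65]
step 1: y = z − H·x̄ = [-21/5]
step 1: S = H·P̄·Hᵀ + R = [757/5]
step 1: K = P̄·Hᵀ·S⁻¹ = [-249/757; -684/757]
step 1: x' = x̄ + K·y = [-771/757, -43047/9841]
step 1: P' = (I − K·H)·P̄ = [166/757 456/757; 456/757 133154/9841]

step 0: x' = [21/65, -177/65], P' = [14/65 12/65; 12/65 976/65]
step 1: x' = [-771/757, -43047/9841], P' = [166/757 456/757; 456/757 133154/9841]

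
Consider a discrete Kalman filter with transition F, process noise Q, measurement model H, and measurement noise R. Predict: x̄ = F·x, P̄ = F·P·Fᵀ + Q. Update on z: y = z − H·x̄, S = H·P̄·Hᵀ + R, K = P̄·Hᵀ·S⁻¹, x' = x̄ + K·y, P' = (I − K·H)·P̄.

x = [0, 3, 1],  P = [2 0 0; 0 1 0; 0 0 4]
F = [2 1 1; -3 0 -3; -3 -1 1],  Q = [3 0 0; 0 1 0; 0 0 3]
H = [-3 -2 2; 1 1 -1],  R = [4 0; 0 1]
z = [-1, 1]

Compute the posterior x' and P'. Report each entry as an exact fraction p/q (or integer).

x̄ = F·x = [4, -3, -2]
P̄ = F·P·Fᵀ + Q = [16 -24 -9; -24 55 6; -9 6 26]
y = z − H·x̄ = [9, -2]
S = H·P̄·Hᵀ + R = [244 -111; -111 56]
K = P̄·Hᵀ·S⁻¹ = [-897/1343 -1754/1343; 1319/1343 3214/1343; 533/1343 361/1343]
x' = x̄ + K·y = [807/1343, 1414/1343, 1389/1343]
P' = (I − K·H)·P̄ = [7096/1343 -11704/1343 -2854/1343; -11704/1343 27809/1343 12891/1343; -2854/1343 12891/1343 9676/1343]

x' = [807/1343, 1414/1343, 1389/1343]
P' = [7096/1343 -11704/1343 -2854/1343; -11704/1343 27809/1343 12891/1343; -2854/1343 12891/1343 9676/1343]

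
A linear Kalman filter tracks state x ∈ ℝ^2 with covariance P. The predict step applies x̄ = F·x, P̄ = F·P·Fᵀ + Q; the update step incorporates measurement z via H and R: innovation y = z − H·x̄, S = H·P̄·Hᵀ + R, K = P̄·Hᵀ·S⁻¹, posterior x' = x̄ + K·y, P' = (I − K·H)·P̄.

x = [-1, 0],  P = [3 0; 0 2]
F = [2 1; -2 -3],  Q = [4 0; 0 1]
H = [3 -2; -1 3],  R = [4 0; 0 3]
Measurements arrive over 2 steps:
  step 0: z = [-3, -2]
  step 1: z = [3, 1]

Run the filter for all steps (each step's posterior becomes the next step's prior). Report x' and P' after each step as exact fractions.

step 0: x' = [-1900/1217, -2557/2434], P' = [954/1217 567/1217; 567/1217 1271/2434]
step 1: x' = [2316583/1928608, 2532625/3857216], P' = [668691/964304 765861/1928608; 765861/1928608 1808035/3857216]

step 0: x̄ = F·x = [-2, 2]
step 0: P̄ = F·P·Fᵀ + Q = [18 -18; -18 31]
step 0: y = z − H·x̄ = [7, -10]
step 0: S = H·P̄·Hᵀ + R = [506 -438; -438 408]
step 0: K = P̄·Hᵀ·S⁻¹ = [432/1217 249/1217; 215/2434 893/2434]
step 0: x' = x̄ + K·y = [-1900/1217, -2557/2434]
step 0: P' = (I − K·H)·P̄ = [954/1217 567/1217; 567/1217 1271/2434]
step 1: x̄ = F·x = [-10157/2434, 15271/2434]
step 1: P̄ = F·P·Fᵀ + Q = [23175/2434 -20517/2434; -20517/2434 35113/2434]
step 1: y = z − H·x̄ = [68315/2434, -26768/1217]
step 1: S = H·P̄·Hᵀ + R = [604967/2434 -252945/1217; -252945/1217 234798/1217]
step 1: K = P̄·Hᵀ·S⁻¹ = [310053/964304 29097/175328; 122387/1928608 117951/350656]
step 1: x' = x̄ + K·y = [2316583/1928608, 2532625/3857216]
step 1: P' = (I − K·H)·P̄ = [668691/964304 765861/1928608; 765861/1928608 1808035/3857216]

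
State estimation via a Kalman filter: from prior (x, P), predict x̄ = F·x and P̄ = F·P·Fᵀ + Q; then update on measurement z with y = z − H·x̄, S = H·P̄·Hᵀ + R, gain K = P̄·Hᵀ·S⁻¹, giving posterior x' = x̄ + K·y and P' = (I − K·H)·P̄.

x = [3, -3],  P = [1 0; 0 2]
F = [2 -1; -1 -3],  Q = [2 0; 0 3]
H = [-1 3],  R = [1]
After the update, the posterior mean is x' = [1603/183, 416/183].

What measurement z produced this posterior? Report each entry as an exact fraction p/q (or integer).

x̄ = F·x = [9, 6]
P̄ = F·P·Fᵀ + Q = [8 4; 4 22]
S = H·P̄·Hᵀ + R = [183]
K = P̄·Hᵀ·S⁻¹ = [4/183; 62/183]
x' − x̄ = [-44/183, -682/183] = K·y
y = (KᵀK)⁻¹·Kᵀ·(x' − x̄) = [-11]
z = y + H·x̄ = [-11] + [9] = [-2]

z = [-2]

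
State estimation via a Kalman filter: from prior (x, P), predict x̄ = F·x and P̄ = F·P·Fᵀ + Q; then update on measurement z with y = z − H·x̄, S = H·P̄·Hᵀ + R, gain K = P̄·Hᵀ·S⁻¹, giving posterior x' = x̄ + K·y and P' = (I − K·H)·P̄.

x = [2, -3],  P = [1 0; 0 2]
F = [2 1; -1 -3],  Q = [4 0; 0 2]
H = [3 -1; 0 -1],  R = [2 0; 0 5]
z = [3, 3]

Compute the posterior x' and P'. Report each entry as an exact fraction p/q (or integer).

x̄ = F·x = [1, 7]
P̄ = F·P·Fᵀ + Q = [10 -8; -8 21]
y = z − H·x̄ = [7, 10]
S = H·P̄·Hᵀ + R = [161 45; 45 26]
K = P̄·Hᵀ·S⁻¹ = [628/2161 -422/2161; -225/2161 -1356/2161]
x' = x̄ + K·y = [2337/2161, -8/2161]
P' = (I − K·H)·P̄ = [1122/2161 2110/2161; 2110/2161 6780/2161]

x' = [2337/2161, -8/2161]
P' = [1122/2161 2110/2161; 2110/2161 6780/2161]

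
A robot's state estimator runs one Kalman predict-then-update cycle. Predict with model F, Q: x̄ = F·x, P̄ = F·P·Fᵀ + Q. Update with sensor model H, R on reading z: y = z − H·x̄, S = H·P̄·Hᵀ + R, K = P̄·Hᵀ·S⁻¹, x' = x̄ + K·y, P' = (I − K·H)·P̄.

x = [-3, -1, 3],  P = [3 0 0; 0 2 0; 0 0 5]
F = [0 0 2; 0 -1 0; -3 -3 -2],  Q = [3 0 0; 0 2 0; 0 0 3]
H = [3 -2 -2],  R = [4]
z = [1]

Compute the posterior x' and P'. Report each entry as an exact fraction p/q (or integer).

x' = [4395/787, 847/787, 5346/787]
P' = [6220/787 2180/787 6932/787; 2180/787 2748/787 562/787; 6932/787 562/787 10252/787]

x̄ = F·x = [6, 1, 6]
P̄ = F·P·Fᵀ + Q = [23 0 -20; 0 4 6; -20 6 68]
y = z − H·x̄ = [-3]
S = H·P̄·Hᵀ + R = [787]
K = P̄·Hᵀ·S⁻¹ = [109/787; -20/787; -208/787]
x' = x̄ + K·y = [4395/787, 847/787, 5346/787]
P' = (I − K·H)·P̄ = [6220/787 2180/787 6932/787; 2180/787 2748/787 562/787; 6932/787 562/787 10252/787]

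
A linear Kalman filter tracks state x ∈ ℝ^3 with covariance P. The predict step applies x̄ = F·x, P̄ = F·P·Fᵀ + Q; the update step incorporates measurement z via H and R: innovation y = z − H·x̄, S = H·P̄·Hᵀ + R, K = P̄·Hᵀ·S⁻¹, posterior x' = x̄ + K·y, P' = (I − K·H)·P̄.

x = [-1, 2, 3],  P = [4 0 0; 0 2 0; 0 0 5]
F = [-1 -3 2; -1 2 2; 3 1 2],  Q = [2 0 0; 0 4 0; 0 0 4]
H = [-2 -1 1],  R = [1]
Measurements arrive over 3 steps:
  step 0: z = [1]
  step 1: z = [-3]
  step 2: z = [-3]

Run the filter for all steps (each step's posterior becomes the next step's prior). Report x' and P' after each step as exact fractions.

step 0: x̄ = F·x = [1, 11, 5]
step 0: P̄ = F·P·Fᵀ + Q = [44 12 2; 12 36 12; 2 12 62]
step 0: y = z − H·x̄ = [9]
step 0: S = H·P̄·Hᵀ + R = [291]
step 0: K = P̄·Hᵀ·S⁻¹ = [-98/291; -16/97; 46/291]
step 0: x' = x̄ + K·y = [-197/97, 923/97, 623/97]
step 0: P' = (I − K·H)·P̄ = [3200/291 -404/97 5090/291; -404/97 2724/97 1900/97; 5090/291 1900/97 15926/291]
step 1: x̄ = F·x = [-1326/97, 3289/97, 1578/97]
step 1: P̄ = F·P·Fᵀ + Q = [45002/291 -15100/291 39268/291; -15100/291 130844/291 118948/291; 39268/291 118948/291 178448/291]
step 1: y = z − H·x̄ = [-1232/97]
step 1: S = H·P̄·Hᵀ + R = [34223/291]
step 1: K = P̄·Hᵀ·S⁻¹ = [-35636/34223; 18304/34223; -19036/34223]
step 1: x' = x̄ + K·y = [-2174/4889, 132561/4889, 114074/4889]
step 1: P' = (I − K·H)·P̄ = [928450/34223 465684/34223 2286948/34223; 465684/34223 14236556/34223 15186228/34223; 2286948/34223 15186228/34223 19741088/34223]
step 2: x̄ = F·x = [-167361/4889, 495444/4889, 354187/4889]
step 2: P̄ = F·P·Fᵀ + Q = [19501828/34223 -44581098/34223 -22784626/34223; -44581098/34223 247455214/34223 207245694/34223; -22784626/34223 207245694/34223 192676242/34223]
step 2: y = z − H·x̄ = [-208132/4889]
step 2: S = H·P̄·Hᵀ + R = [16495715/34223]
step 2: K = P̄·Hᵀ·S⁻¹ = [-17207184/16495715; 48952676/16495715; 6199960/3299143]
step 2: x' = x̄ + K·y = [167851557/16495715, -412336948/16495715, -24932811/3299143]
step 2: P' = (I − K·H)·P̄ = [748310068/16495715 3124817118/16495715 920846014/3299143; 3124817118/16495715 49253022758/16495715 11110321934/3299143; 920846014/3299143 11110321934/3299143 12958213922/3299143]

step 0: x' = [-197/97, 923/97, 623/97], P' = [3200/291 -404/97 5090/291; -404/97 2724/97 1900/97; 5090/291 1900/97 15926/291]
step 1: x' = [-2174/4889, 132561/4889, 114074/4889], P' = [928450/34223 465684/34223 2286948/34223; 465684/34223 14236556/34223 15186228/34223; 2286948/34223 15186228/34223 19741088/34223]
step 2: x' = [167851557/16495715, -412336948/16495715, -24932811/3299143], P' = [748310068/16495715 3124817118/16495715 920846014/3299143; 3124817118/16495715 49253022758/16495715 11110321934/3299143; 920846014/3299143 11110321934/3299143 12958213922/3299143]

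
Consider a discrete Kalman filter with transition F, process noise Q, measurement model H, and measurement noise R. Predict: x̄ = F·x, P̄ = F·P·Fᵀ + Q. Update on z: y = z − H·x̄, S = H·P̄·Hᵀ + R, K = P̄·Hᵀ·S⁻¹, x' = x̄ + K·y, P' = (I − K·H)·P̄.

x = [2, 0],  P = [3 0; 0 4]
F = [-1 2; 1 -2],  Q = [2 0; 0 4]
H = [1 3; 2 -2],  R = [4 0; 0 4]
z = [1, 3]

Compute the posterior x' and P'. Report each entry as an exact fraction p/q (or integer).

x' = [1390/1199, -213/1199]
P' = [835/1199 23/1199; 23/1199 351/1199]

x̄ = F·x = [-2, 2]
P̄ = F·P·Fᵀ + Q = [21 -19; -19 23]
y = z − H·x̄ = [-3, 11]
S = H·P̄·Hᵀ + R = [118 -172; -172 332]
K = P̄·Hᵀ·S⁻¹ = [226/1199 406/1199; 269/1199 -164/1199]
x' = x̄ + K·y = [1390/1199, -213/1199]
P' = (I − K·H)·P̄ = [835/1199 23/1199; 23/1199 351/1199]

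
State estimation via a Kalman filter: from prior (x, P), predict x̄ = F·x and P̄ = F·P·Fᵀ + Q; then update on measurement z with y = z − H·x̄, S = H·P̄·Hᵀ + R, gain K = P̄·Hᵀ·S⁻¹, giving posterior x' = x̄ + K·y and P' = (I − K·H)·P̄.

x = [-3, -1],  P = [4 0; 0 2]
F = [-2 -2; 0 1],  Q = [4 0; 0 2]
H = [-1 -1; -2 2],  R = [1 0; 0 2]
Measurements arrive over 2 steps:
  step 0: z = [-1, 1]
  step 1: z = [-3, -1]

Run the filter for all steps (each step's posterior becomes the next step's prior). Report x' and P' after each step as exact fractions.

step 0: x̄ = F·x = [8, -1]
step 0: P̄ = F·P·Fᵀ + Q = [28 -4; -4 4]
step 0: y = z − H·x̄ = [6, 19]
step 0: S = H·P̄·Hᵀ + R = [25 48; 48 162]
step 0: K = P̄·Hᵀ·S⁻¹ = [-136/291 -224/873; -128/291 200/873]
step 0: x' = x̄ + K·y = [280/873, 623/873]
step 0: P' = (I − K·H)·P̄ = [316/873 92/873; 92/873 292/873]
step 1: x̄ = F·x = [-602/291, 623/873]
step 1: P̄ = F·P·Fᵀ + Q = [740/97 -256/291; -256/291 2038/873]
step 1: y = z − H·x̄ = [-3802/873, -5731/873]
step 1: S = H·P̄·Hᵀ + R = [8035/873 9244/873; 9244/873 42682/873]
step 1: K = P̄·Hᵀ·S⁻¹ = [-65380/147479 -37172/147479; -60758/147479 32550/147479]
step 1: x' = x̄ + K·y = [223666/147479, 156171/147479]
step 1: P' = (I − K·H)·P̄ = [51276/147479 14104/147479; 14104/147479 46654/147479]

step 0: x' = [280/873, 623/873], P' = [316/873 92/873; 92/873 292/873]
step 1: x' = [223666/147479, 156171/147479], P' = [51276/147479 14104/147479; 14104/147479 46654/147479]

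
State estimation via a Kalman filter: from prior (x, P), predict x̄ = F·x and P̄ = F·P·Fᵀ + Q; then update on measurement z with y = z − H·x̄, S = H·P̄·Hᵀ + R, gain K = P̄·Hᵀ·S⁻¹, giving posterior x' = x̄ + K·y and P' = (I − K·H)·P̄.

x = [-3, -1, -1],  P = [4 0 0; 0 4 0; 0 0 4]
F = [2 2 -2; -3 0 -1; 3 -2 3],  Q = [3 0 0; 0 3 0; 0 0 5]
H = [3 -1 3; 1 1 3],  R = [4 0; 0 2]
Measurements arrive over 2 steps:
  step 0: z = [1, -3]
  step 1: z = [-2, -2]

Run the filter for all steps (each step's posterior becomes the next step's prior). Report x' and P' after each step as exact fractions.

step 0: x' = [237815/110617, 35235/110617, -198447/110617], P' = [597894/110617 472843/110617 -392309/110617; 472843/110617 510518/110617 -327273/110617; -392309/110617 -327273/110617 275750/110617]
step 1: x' = [-1399577378/5836294981, -1337063218/5836294981, -2783116866/5836294981], P' = [19762421422/5836294981 13670934777/5836294981 -12564244635/5836294981; 13670934777/5836294981 16209436036/5836294981 -9494359557/5836294981; -12564244635/5836294981 -9494359557/5836294981 8934415144/5836294981]

step 0: x̄ = F·x = [-6, 10, -10]
step 0: P̄ = F·P·Fᵀ + Q = [51 -16 -16; -16 43 -48; -16 -48 93]
step 0: y = z − H·x̄ = [59, 23]
step 0: S = H·P̄·Hᵀ + R = [1439 723; 723 517]
step 0: K = P̄·Hᵀ·S⁻¹ = [35978/110617 -53095/110617; -18452/110617 771/110617; -5601/110617 53834/110617]
step 0: x' = x̄ + K·y = [237815/110617, 35235/110617, -198447/110617]
step 0: P' = (I − K·H)·P̄ = [597894/110617 472843/110617 -392309/110617; 472843/110617 510518/110617 -327273/110617; -392309/110617 -327273/110617 275750/110617]
step 1: x̄ = F·x = [72538/8509, -514998/110617, 47634/110617]
step 1: P̄ = F·P·Fᵀ + Q = [1185223/8509 -522124/8509 -187404/8509; -522124/8509 3634793/110617 681924/110617; -187404/8509 681924/110617 1649551/110617]
step 1: y = z − H·x̄ = [-3708116/110617, -792132/110617]
step 1: S = H·P̄·Hᵀ + R = [150375903/110617 14624615/110617; 14624615/110617 10008693/110617]
step 1: K = P̄·Hᵀ·S⁻¹ = [1980898896/5836294981 -2129688853/5836294981; -919927594/5836294981 698646071/5836294981; -348782229/5836294981 2372320620/5836294981]
step 1: x' = x̄ + K·y = [-1399577378/5836294981, -1337063218/5836294981, -2783116866/5836294981]
step 1: P' = (I − K·H)·P̄ = [19762421422/5836294981 13670934777/5836294981 -12564244635/5836294981; 13670934777/5836294981 16209436036/5836294981 -9494359557/5836294981; -12564244635/5836294981 -9494359557/5836294981 8934415144/5836294981]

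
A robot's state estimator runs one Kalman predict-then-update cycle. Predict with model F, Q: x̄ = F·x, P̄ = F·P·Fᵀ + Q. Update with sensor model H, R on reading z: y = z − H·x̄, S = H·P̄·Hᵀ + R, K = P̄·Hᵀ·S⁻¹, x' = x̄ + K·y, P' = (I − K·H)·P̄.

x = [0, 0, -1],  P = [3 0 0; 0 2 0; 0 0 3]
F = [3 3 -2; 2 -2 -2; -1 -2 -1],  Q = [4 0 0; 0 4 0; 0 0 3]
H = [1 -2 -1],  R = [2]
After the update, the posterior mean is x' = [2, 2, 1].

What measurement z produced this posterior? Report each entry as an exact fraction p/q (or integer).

x̄ = F·x = [2, 2, 1]
P̄ = F·P·Fᵀ + Q = [61 18 -15; 18 36 8; -15 8 17]
S = H·P̄·Hᵀ + R = [214]
K = P̄·Hᵀ·S⁻¹ = [20/107; -31/107; -24/107]
x' − x̄ = [0, 0, 0] = K·y
y = (KᵀK)⁻¹·Kᵀ·(x' − x̄) = [0]
z = y + H·x̄ = [0] + [-3] = [-3]

z = [-3]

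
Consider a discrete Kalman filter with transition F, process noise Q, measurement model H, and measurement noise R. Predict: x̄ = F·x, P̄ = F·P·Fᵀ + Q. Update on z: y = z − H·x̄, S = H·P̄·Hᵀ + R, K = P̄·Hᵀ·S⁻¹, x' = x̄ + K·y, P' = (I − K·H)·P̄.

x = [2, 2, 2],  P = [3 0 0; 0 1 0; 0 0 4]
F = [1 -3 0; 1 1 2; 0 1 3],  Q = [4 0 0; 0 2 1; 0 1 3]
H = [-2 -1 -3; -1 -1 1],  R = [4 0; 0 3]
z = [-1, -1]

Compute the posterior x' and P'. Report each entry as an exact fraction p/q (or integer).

x' = [-48483/19661, 75452/19661, 14685/19661]
P' = [75433/19661 -67916/19661 -26146/19661; -67916/19661 87022/19661 20846/19661; -26146/19661 20846/19661 16630/19661]

x̄ = F·x = [-4, 8, 8]
P̄ = F·P·Fᵀ + Q = [16 0 -3; 0 22 26; -3 26 40]
y = z − H·x̄ = [23, -5]
S = H·P̄·Hᵀ + R = [570 -17; -17 35]
K = P̄·Hᵀ·S⁻¹ = [-1128/19661 -11221/19661; -3432/19661 580/19661; -4611/19661 7310/19661]
x' = x̄ + K·y = [-48483/19661, 75452/19661, 14685/19661]
P' = (I − K·H)·P̄ = [75433/19661 -67916/19661 -26146/19661; -67916/19661 87022/19661 20846/19661; -26146/19661 20846/19661 16630/19661]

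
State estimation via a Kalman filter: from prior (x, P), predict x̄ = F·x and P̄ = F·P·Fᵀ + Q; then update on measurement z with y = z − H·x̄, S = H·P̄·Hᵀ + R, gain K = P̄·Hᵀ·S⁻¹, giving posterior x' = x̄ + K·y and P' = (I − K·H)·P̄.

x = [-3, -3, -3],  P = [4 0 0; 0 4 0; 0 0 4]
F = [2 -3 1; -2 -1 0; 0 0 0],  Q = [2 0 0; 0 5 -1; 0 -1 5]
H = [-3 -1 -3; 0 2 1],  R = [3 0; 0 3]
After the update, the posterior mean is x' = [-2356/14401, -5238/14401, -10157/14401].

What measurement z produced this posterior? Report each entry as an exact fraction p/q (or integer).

z = [3, -2]

x̄ = F·x = [0, 9, 0]
P̄ = F·P·Fᵀ + Q = [58 -4 0; -4 25 -1; 0 -1 5]
S = H·P̄·Hᵀ + R = [565 -34; -34 104]
K = P̄·Hᵀ·S⁻¹ = [-4488/14401 -2575/14401; 313/28802 27345/57604; -677/28802 1219/57604]
x' − x̄ = [-2356/14401, -134847/14401, -10157/14401] = K·y
y = (KᵀK)⁻¹·Kᵀ·(x' − x̄) = [12, -20]
z = y + H·x̄ = [12, -20] + [-9, 18] = [3, -2]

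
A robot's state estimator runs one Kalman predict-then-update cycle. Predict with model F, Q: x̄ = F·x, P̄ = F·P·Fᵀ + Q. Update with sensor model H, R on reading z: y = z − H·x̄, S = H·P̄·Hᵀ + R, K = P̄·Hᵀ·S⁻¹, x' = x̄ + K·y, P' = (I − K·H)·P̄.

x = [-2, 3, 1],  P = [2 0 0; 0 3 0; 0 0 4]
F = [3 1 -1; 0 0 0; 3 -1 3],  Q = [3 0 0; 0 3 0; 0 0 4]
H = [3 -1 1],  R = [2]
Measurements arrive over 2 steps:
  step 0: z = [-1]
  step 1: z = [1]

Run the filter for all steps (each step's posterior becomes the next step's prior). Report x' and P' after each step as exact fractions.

step 0: x̄ = F·x = [-4, 0, -6]
step 0: P̄ = F·P·Fᵀ + Q = [28 0 3; 0 3 0; 3 0 61]
step 0: y = z − H·x̄ = [17]
step 0: S = H·P̄·Hᵀ + R = [336]
step 0: K = P̄·Hᵀ·S⁻¹ = [29/112; -1/112; 5/24]
step 0: x' = x̄ + K·y = [45/112, -17/112, -59/24]
step 0: P' = (I − K·H)·P̄ = [613/112 87/112 -121/8; 87/112 333/112 5/8; -121/8 5/8 557/12]
step 1: x̄ = F·x = [295/84, 0, -337/56]
step 1: P̄ = F·P·Fᵀ + Q = [4112/21 0 -2537/14; 0 3 0; -2537/14 0 5413/28]
step 1: y = z − H·x̄ = [-197/56]
step 1: S = H·P̄·Hᵀ + R = [24453/28]
step 1: K = P̄·Hᵀ·S⁻¹ = [1034/2223; -28/8151; -9809/24453]
step 1: x' = x̄ + K·y = [8339/4446, 197/16302, -112648/24453]
step 1: P' = (I − K·H)·P̄ = [15259/2223 1034/741 -40607/2223; 1034/741 8123/2717 -9809/8151; -40607/2223 -9809/8151 1290986/24453]

step 0: x' = [45/112, -17/112, -59/24], P' = [613/112 87/112 -121/8; 87/112 333/112 5/8; -121/8 5/8 557/12]
step 1: x' = [8339/4446, 197/16302, -112648/24453], P' = [15259/2223 1034/741 -40607/2223; 1034/741 8123/2717 -9809/8151; -40607/2223 -9809/8151 1290986/24453]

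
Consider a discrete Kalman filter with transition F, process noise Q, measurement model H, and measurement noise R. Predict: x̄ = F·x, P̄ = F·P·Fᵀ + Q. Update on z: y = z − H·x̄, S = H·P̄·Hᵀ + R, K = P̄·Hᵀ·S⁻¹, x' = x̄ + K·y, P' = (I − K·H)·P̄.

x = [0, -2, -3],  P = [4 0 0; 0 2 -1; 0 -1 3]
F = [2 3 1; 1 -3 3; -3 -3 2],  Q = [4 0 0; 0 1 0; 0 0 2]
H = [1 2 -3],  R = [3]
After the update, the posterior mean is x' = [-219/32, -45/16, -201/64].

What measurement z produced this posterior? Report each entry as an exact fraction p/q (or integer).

x̄ = F·x = [-9, -3, 0]
P̄ = F·P·Fᵀ + Q = [35 -7 -39; -7 68 39; -39 39 80]
S = H·P̄·Hᵀ + R = [768]
K = P̄·Hᵀ·S⁻¹ = [23/128; 1/64; -67/256]
x' − x̄ = [69/32, 3/16, -201/64] = K·y
y = (KᵀK)⁻¹·Kᵀ·(x' − x̄) = [12]
z = y + H·x̄ = [12] + [-15] = [-3]

z = [-3]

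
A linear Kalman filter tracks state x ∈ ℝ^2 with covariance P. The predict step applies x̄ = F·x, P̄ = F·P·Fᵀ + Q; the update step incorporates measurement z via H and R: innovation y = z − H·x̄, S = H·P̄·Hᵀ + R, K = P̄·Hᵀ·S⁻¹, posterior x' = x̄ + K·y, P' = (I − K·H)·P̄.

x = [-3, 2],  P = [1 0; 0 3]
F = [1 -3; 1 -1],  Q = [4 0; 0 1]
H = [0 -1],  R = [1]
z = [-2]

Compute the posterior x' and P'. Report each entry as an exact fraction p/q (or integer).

x' = [8/3, 5/6]
P' = [46/3 5/3; 5/3 5/6]

x̄ = F·x = [-9, -5]
P̄ = F·P·Fᵀ + Q = [32 10; 10 5]
y = z − H·x̄ = [-7]
S = H·P̄·Hᵀ + R = [6]
K = P̄·Hᵀ·S⁻¹ = [-5/3; -5/6]
x' = x̄ + K·y = [8/3, 5/6]
P' = (I − K·H)·P̄ = [46/3 5/3; 5/3 5/6]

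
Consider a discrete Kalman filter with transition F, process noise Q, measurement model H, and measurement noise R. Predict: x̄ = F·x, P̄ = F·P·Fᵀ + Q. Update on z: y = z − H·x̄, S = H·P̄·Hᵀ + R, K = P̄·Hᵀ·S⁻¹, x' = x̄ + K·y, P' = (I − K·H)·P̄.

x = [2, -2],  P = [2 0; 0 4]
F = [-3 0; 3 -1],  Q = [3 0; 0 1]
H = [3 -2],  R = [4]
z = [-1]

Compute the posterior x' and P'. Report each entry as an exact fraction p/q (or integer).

x̄ = F·x = [-6, 8]
P̄ = F·P·Fᵀ + Q = [21 -18; -18 23]
y = z − H·x̄ = [33]
S = H·P̄·Hᵀ + R = [501]
K = P̄·Hᵀ·S⁻¹ = [33/167; -100/501]
x' = x̄ + K·y = [87/167, 236/167]
P' = (I − K·H)·P̄ = [240/167 294/167; 294/167 1523/501]

x' = [87/167, 236/167]
P' = [240/167 294/167; 294/167 1523/501]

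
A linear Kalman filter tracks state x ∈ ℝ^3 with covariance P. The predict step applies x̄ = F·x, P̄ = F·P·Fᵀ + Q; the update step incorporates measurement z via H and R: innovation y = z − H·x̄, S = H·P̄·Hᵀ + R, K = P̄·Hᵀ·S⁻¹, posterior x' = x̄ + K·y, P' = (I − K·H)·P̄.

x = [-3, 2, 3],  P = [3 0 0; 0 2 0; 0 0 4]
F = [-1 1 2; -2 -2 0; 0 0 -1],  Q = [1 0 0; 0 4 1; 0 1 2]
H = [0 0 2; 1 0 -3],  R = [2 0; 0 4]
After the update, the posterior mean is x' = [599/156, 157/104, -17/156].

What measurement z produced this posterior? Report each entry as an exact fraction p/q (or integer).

z = [-1, 3]

x̄ = F·x = [11, 2, -3]
P̄ = F·P·Fᵀ + Q = [22 2 -8; 2 24 1; -8 1 6]
S = H·P̄·Hᵀ + R = [26 -52; -52 128]
K = P̄·Hᵀ·S⁻¹ = [43/78 7/12; 17/52 1/8; 23/78 -1/12]
x' − x̄ = [-1117/156, -51/104, 451/156] = K·y
y = (KᵀK)⁻¹·Kᵀ·(x' − x̄) = [5, -17]
z = y + H·x̄ = [5, -17] + [-6, 20] = [-1, 3]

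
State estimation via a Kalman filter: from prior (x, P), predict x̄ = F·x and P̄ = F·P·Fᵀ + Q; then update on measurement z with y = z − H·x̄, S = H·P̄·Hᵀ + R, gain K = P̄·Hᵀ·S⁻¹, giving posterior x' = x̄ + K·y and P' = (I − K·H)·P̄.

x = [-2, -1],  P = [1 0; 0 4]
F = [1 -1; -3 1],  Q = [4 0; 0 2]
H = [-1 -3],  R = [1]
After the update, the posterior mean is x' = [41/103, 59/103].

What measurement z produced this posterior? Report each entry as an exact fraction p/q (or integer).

z = [-2]

x̄ = F·x = [-1, 5]
P̄ = F·P·Fᵀ + Q = [9 -7; -7 15]
S = H·P̄·Hᵀ + R = [103]
K = P̄·Hᵀ·S⁻¹ = [12/103; -38/103]
x' − x̄ = [144/103, -456/103] = K·y
y = (KᵀK)⁻¹·Kᵀ·(x' − x̄) = [12]
z = y + H·x̄ = [12] + [-14] = [-2]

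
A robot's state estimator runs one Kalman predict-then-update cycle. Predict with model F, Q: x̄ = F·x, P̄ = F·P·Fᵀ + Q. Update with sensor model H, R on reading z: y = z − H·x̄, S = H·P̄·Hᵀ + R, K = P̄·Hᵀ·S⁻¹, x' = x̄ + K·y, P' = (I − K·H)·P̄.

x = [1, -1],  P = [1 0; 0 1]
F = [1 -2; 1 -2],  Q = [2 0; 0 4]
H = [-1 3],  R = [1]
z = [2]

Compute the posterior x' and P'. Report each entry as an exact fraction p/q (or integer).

x̄ = F·x = [3, 3]
P̄ = F·P·Fᵀ + Q = [7 5; 5 9]
y = z − H·x̄ = [-4]
S = H·P̄·Hᵀ + R = [59]
K = P̄·Hᵀ·S⁻¹ = [8/59; 22/59]
x' = x̄ + K·y = [145/59, 89/59]
P' = (I − K·H)·P̄ = [349/59 119/59; 119/59 47/59]

x' = [145/59, 89/59]
P' = [349/59 119/59; 119/59 47/59]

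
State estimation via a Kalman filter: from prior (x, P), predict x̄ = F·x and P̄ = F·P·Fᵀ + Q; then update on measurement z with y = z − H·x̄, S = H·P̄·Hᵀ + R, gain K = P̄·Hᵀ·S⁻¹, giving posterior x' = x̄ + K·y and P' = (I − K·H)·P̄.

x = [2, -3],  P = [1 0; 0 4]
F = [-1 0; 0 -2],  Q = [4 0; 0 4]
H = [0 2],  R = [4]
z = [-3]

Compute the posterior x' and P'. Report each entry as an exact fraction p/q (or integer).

x̄ = F·x = [-2, 6]
P̄ = F·P·Fᵀ + Q = [5 0; 0 20]
y = z − H·x̄ = [-15]
S = H·P̄·Hᵀ + R = [84]
K = P̄·Hᵀ·S⁻¹ = [0; 10/21]
x' = x̄ + K·y = [-2, -8/7]
P' = (I − K·H)·P̄ = [5 0; 0 20/21]

x' = [-2, -8/7]
P' = [5 0; 0 20/21]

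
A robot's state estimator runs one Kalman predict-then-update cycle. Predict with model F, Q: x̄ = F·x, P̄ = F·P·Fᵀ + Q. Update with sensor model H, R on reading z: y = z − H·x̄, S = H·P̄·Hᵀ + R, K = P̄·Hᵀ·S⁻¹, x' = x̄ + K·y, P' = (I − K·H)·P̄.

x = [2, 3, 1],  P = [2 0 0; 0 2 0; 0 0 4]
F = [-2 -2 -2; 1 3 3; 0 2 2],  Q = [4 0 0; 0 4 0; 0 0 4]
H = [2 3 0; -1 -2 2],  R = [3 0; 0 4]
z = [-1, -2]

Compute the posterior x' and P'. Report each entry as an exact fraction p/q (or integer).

x' = [-5429/907, 3420/907, 54/907]
P' = [19182/907 -13044/907 -4044/907; -13044/907 9164/907 3028/907; -4044/907 3028/907 1900/907]

x̄ = F·x = [-12, 14, 8]
P̄ = F·P·Fᵀ + Q = [36 -40 -24; -40 60 36; -24 36 28]
y = z − H·x̄ = [-19, -2]
S = H·P̄·Hᵀ + R = [207 -32; -32 40]
K = P̄·Hᵀ·S⁻¹ = [-256/907 -591/1814; 468/907 193/907; 332/907 447/907]
x' = x̄ + K·y = [-5429/907, 3420/907, 54/907]
P' = (I − K·H)·P̄ = [19182/907 -13044/907 -4044/907; -13044/907 9164/907 3028/907; -4044/907 3028/907 1900/907]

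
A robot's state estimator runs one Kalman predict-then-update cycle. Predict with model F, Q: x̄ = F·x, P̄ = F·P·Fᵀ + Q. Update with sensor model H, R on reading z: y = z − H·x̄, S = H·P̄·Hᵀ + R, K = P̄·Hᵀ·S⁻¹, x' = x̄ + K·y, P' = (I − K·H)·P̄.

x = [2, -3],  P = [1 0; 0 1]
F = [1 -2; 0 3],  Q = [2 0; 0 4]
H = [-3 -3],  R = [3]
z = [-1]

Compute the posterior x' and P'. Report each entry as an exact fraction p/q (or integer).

x' = [204/25, -197/25]
P' = [172/25 -171/25; -171/25 178/25]

x̄ = F·x = [8, -9]
P̄ = F·P·Fᵀ + Q = [7 -6; -6 13]
y = z − H·x̄ = [-4]
S = H·P̄·Hᵀ + R = [75]
K = P̄·Hᵀ·S⁻¹ = [-1/25; -7/25]
x' = x̄ + K·y = [204/25, -197/25]
P' = (I − K·H)·P̄ = [172/25 -171/25; -171/25 178/25]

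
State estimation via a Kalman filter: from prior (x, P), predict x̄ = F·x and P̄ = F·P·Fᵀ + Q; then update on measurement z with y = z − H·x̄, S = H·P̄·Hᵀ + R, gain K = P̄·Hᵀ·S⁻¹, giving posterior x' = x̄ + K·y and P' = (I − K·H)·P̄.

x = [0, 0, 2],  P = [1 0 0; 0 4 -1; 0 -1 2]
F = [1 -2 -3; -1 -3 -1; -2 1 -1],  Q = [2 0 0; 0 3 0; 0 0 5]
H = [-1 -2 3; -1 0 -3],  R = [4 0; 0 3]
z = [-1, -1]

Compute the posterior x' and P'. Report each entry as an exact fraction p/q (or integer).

x̄ = F·x = [-6, -2, -2]
P̄ = F·P·Fᵀ + Q = [25 18 -3; 18 36 -10; -3 -10 17]
y = z − H·x̄ = [-5, -13]
S = H·P̄·Hᵀ + R = [536 -152; -152 163]
K = P̄·Hᵀ·S⁻¹ = [-6921/32132 -2402/8033; -2217/8033 -1476/8033; 2383/32132 -1810/8033]
x' = x̄ + K·y = [-33283/32132, 14207/8033, 17941/32132]
P' = (I − K·H)·P̄ = [82551/16066 -34212/8033 -22713/16066; -34212/8033 40860/8033 12880/8033; -22713/16066 12880/8033 11191/16066]

x' = [-33283/32132, 14207/8033, 17941/32132]
P' = [82551/16066 -34212/8033 -22713/16066; -34212/8033 40860/8033 12880/8033; -22713/16066 12880/8033 11191/16066]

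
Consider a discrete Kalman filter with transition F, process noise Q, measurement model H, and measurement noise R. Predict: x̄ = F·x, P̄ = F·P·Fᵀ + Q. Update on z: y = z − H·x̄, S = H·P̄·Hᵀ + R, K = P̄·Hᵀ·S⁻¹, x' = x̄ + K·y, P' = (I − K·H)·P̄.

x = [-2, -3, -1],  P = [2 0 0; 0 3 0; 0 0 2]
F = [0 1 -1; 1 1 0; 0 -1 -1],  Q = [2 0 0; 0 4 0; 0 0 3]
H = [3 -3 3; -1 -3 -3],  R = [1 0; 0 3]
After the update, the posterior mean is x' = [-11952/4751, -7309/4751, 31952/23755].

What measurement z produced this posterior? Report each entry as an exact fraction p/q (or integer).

z = [1, 3]

x̄ = F·x = [-2, -5, 4]
P̄ = F·P·Fᵀ + Q = [7 3 -1; 3 9 -3; -1 -3 8]
S = H·P̄·Hᵀ + R = [199 -18; -18 121]
K = P̄·Hᵀ·S⁻¹ = [171/4751 -485/4751; -729/4751 -933/4751; 3378/23755 -2246/23755]
x' − x̄ = [-2450/4751, 16446/4751, -63068/23755] = K·y
y = (KᵀK)⁻¹·Kᵀ·(x' − x̄) = [-20, -2]
z = y + H·x̄ = [-20, -2] + [21, 5] = [1, 3]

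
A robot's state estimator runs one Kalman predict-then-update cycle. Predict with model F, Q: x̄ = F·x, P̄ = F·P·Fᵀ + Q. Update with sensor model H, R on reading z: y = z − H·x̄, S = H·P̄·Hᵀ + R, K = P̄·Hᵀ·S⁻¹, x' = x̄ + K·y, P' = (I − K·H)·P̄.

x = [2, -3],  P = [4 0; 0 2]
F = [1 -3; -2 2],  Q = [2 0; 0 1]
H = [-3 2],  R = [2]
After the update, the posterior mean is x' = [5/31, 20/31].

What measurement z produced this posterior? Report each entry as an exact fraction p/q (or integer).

z = [1]

x̄ = F·x = [11, -10]
P̄ = F·P·Fᵀ + Q = [24 -20; -20 25]
S = H·P̄·Hᵀ + R = [558]
K = P̄·Hᵀ·S⁻¹ = [-56/279; 55/279]
x' − x̄ = [-336/31, 330/31] = K·y
y = (KᵀK)⁻¹·Kᵀ·(x' − x̄) = [54]
z = y + H·x̄ = [54] + [-53] = [1]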